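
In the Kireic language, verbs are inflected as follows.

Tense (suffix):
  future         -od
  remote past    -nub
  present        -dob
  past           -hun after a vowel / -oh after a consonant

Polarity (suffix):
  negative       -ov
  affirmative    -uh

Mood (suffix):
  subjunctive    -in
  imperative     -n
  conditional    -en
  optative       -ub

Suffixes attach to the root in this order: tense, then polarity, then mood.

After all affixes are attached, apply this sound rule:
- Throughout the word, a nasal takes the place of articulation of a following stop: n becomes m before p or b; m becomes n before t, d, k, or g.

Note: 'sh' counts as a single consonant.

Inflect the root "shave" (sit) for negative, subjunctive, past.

Attach tense past -hun (after vowel 'e') → shavehun.
Attach polarity negative -ov → shavehunov.
Attach mood subjunctive -in → shavehunovin.
Nasal assimilation: no change.

shavehunovin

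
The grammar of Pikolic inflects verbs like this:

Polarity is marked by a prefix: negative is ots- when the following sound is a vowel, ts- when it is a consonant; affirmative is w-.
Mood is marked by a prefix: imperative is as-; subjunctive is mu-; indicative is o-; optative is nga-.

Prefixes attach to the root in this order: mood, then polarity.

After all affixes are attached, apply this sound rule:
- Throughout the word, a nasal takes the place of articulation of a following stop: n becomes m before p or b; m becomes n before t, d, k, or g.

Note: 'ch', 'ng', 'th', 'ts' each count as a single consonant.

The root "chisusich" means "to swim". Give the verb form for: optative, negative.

Attach mood optative nga- → ngachisusich.
Attach polarity negative ts- (before consonant 'ng') → tsngachisusich.
Nasal assimilation: no change.

tsngachisusich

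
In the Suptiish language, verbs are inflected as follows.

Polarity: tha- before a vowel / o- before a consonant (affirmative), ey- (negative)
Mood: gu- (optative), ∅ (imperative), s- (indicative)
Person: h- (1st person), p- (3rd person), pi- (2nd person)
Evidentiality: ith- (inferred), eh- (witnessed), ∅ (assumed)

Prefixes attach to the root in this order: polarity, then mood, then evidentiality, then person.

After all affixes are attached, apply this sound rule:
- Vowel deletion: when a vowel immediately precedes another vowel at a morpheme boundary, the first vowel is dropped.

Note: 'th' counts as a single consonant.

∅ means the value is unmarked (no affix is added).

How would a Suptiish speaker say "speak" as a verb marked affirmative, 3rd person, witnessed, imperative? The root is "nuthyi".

pehonuthyi

Attach polarity affirmative o- (before consonant 'n') → onuthyi.
mood = imperative: zero marking, form stays onuthyi.
Attach evidentiality witnessed eh- → ehonuthyi.
Attach person 3rd person p- → pehonuthyi.
Vowel deletion: no change.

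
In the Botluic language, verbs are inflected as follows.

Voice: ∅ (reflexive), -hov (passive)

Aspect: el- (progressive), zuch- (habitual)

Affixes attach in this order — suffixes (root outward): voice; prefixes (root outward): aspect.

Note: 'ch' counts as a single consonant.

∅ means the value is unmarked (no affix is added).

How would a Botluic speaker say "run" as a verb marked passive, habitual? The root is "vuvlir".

zuchvuvlirhov

Attach aspect habitual zuch- → zuchvuvlir.
Attach voice passive -hov → zuchvuvlirhov.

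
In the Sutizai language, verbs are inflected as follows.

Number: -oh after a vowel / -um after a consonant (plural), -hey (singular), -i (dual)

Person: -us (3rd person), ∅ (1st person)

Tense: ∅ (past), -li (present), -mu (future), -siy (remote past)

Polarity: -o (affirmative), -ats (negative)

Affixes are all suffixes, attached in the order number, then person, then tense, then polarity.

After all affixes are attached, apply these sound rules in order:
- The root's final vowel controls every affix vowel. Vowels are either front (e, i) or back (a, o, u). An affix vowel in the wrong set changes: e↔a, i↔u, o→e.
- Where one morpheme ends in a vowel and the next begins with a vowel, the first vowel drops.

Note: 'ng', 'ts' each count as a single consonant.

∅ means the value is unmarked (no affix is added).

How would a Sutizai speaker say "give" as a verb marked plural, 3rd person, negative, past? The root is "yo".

Attach number plural -oh (after vowel 'o') → yooh.
Attach person 3rd person -us → yoohus.
tense = past: zero marking, form stays yoohus.
Attach polarity negative -ats → yoohusats.
Vowel harmony: no change.
Apply vowel deletion: yoohusats → yohusats.

yohusats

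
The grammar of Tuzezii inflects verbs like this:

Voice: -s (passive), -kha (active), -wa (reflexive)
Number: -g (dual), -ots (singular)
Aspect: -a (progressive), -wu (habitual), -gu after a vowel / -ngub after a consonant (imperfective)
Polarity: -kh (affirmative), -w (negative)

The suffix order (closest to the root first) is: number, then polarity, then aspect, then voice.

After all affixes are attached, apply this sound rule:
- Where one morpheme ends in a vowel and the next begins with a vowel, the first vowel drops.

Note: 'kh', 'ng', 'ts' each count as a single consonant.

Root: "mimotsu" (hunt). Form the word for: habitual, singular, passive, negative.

Attach number singular -ots → mimotsuots.
Attach polarity negative -w → mimotsuotsw.
Attach aspect habitual -wu → mimotsuotswwu.
Attach voice passive -s → mimotsuotswwus.
Apply vowel deletion: mimotsuotswwus → mimotsotswwus.

mimotsotswwus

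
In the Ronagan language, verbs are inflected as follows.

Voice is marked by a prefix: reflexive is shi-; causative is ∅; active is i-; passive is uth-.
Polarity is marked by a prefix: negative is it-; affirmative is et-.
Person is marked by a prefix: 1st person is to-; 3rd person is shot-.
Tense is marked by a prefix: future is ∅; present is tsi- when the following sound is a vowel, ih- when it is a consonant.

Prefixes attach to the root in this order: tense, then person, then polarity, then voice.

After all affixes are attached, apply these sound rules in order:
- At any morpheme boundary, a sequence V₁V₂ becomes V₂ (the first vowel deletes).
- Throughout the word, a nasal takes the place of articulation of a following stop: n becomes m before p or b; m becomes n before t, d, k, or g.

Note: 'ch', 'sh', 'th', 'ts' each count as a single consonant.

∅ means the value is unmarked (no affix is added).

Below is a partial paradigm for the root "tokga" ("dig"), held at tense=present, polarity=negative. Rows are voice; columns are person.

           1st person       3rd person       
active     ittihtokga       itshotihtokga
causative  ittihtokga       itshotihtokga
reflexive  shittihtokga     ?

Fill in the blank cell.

shitshotihtokga

Attach tense present ih- (before consonant 't') → ihtokga.
Attach person 3rd person shot- → shotihtokga.
Attach polarity negative it- → itshotihtokga.
Attach voice reflexive shi- → shiitshotihtokga.
Apply vowel deletion: shiitshotihtokga → shitshotihtokga.
Nasal assimilation: no change.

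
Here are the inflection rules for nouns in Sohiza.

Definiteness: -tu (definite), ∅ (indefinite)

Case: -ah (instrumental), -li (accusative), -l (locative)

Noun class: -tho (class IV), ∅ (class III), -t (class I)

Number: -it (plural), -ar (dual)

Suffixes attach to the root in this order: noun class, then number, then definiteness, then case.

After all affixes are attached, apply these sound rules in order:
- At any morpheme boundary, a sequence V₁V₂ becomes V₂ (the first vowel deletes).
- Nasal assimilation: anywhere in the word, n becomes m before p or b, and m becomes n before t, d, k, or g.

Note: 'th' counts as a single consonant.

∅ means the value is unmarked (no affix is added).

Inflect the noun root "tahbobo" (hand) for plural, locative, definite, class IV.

Attach noun class class IV -tho → tahbobotho.
Attach number plural -it → tahbobothoit.
Attach definiteness definite -tu → tahbobothoittu.
Attach case locative -l → tahbobothoittul.
Apply vowel deletion: tahbobothoittul → tahbobothittul.
Nasal assimilation: no change.

tahbobothittul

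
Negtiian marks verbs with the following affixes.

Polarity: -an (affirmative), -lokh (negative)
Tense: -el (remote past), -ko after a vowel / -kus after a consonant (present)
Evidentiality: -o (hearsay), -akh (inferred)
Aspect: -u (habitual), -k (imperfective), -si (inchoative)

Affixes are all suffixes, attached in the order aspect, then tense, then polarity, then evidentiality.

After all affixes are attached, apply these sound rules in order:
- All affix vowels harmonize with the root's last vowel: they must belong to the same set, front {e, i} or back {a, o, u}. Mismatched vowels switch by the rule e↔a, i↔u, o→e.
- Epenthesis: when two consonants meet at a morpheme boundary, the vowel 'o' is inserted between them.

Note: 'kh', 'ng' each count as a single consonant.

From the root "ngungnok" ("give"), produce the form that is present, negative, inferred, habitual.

ngungnokukolokhakh

Attach aspect habitual -u → ngungnoku.
Attach tense present -ko (after vowel 'u') → ngungnokuko.
Attach polarity negative -lokh → ngungnokukolokh.
Attach evidentiality inferred -akh → ngungnokukolokhakh.
Vowel harmony: no change.
Epenthesis: no change.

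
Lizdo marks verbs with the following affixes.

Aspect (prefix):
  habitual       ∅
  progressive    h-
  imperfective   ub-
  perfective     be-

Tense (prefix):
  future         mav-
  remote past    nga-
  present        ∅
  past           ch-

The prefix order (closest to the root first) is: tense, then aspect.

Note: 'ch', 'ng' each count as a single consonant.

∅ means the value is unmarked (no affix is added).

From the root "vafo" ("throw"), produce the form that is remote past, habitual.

Attach tense remote past nga- → ngavafo.
aspect = habitual: zero marking, form stays ngavafo.

ngavafo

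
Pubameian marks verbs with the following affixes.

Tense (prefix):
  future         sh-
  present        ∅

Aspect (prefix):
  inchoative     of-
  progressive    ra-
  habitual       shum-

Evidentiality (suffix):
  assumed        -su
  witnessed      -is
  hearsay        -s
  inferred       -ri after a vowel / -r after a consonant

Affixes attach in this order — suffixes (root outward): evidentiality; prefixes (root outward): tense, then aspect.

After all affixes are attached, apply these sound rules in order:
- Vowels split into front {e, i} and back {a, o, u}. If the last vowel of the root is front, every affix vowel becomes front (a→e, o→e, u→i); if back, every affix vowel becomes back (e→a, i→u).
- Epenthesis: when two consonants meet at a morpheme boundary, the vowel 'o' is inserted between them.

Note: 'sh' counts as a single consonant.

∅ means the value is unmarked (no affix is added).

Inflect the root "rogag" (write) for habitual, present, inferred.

shumorogagor

Attach evidentiality inferred -r (after consonant 'g') → rogagr.
tense = present: zero marking, form stays rogagr.
Attach aspect habitual shum- → shumrogagr.
Vowel harmony: no change.
Apply epenthesis: shumrogagr → shumorogagor.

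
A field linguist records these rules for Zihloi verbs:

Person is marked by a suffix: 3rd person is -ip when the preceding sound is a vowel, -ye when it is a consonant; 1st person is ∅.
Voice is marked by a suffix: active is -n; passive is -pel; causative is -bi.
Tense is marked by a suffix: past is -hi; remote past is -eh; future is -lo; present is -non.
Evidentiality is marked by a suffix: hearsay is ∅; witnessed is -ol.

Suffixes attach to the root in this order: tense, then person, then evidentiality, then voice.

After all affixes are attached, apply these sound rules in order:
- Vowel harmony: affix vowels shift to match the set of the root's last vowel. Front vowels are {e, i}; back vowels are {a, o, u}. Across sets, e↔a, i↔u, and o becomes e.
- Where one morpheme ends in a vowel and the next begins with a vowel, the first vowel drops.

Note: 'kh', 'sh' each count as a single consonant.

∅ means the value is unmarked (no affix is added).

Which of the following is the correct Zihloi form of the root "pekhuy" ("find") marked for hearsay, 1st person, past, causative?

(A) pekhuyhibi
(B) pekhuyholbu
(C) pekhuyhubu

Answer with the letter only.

Attach tense past -hi → pekhuyhi.
person = 1st person: zero marking, form stays pekhuyhi.
evidentiality = hearsay: zero marking, form stays pekhuyhi.
Attach voice causative -bi → pekhuyhibi.
Apply vowel harmony: pekhuyhibi → pekhuyhubu.
Vowel deletion: no change.
So the correct form is pekhuyhubu, option (C).
(A) pekhuyhibi is wrong: it fails to apply the sound rule(s).
(B) pekhuyholbu is wrong: it uses witnessed instead of hearsay for evidentiality.

C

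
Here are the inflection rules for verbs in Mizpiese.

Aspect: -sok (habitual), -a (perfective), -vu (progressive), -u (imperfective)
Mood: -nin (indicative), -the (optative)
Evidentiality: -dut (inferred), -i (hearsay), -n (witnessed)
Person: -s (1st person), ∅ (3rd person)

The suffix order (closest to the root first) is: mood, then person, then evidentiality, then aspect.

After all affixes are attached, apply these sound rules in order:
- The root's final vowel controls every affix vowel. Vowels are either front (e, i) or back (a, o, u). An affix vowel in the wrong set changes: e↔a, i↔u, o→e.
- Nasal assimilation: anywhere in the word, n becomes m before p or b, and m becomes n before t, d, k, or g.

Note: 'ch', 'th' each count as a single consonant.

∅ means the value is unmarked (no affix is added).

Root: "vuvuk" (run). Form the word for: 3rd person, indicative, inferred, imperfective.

Attach mood indicative -nin → vuvuknin.
person = 3rd person: zero marking, form stays vuvuknin.
Attach evidentiality inferred -dut → vuvuknindut.
Attach aspect imperfective -u → vuvuknindutu.
Apply vowel harmony: vuvuknindutu → vuvuknundutu.
Nasal assimilation: no change.

vuvuknundutu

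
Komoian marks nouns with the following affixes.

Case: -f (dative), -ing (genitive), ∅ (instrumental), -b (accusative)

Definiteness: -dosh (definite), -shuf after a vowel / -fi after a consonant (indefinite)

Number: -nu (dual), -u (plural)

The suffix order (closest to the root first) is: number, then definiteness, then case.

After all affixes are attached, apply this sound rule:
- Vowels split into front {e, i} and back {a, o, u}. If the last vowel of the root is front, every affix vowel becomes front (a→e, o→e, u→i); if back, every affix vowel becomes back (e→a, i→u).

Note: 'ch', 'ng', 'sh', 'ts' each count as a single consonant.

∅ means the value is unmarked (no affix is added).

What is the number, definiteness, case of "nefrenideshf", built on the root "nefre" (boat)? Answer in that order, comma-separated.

Segment: nefre-nu-dosh-f.
number: -nu → dual.
definiteness: -dosh → definite.
case: -f → dative.

dual, definite, dative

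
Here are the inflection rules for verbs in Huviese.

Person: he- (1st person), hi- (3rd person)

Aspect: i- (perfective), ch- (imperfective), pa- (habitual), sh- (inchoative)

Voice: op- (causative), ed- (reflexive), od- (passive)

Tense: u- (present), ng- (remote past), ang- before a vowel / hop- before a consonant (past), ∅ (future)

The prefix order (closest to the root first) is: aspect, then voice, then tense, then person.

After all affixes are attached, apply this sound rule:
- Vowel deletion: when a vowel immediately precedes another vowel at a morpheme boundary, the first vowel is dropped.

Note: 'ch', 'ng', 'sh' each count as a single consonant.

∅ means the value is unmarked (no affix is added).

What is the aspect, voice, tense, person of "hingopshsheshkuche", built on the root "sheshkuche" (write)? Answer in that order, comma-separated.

Segment: hi-ng-op-sh-sheshkuche.
aspect: sh- → inchoative.
voice: op- → causative.
tense: ng- → remote past.
person: hi- → 3rd person.

inchoative, causative, remote past, 3rd person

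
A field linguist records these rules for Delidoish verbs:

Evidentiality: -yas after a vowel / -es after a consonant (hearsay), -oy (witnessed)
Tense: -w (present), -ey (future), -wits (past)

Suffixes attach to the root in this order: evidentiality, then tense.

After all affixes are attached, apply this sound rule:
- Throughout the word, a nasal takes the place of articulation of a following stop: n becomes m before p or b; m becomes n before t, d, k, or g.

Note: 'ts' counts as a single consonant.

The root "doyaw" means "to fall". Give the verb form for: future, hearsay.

doyawesey

Attach evidentiality hearsay -es (after consonant 'w') → doyawes.
Attach tense future -ey → doyawesey.
Nasal assimilation: no change.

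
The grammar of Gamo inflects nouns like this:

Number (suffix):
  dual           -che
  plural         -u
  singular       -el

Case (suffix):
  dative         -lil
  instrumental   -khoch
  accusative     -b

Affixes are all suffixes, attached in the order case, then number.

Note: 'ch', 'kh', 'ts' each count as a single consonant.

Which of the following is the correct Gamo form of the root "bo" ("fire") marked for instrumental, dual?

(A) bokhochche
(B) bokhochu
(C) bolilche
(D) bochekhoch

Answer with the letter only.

A

Attach case instrumental -khoch → bokhoch.
Attach number dual -che → bokhochche.
So the correct form is bokhochche, option (A).
(C) bolilche is wrong: it uses dative instead of instrumental for case.
(D) bochekhoch is wrong: it has the affixes in the wrong order.
(B) bokhochu is wrong: it uses plural instead of dual for number.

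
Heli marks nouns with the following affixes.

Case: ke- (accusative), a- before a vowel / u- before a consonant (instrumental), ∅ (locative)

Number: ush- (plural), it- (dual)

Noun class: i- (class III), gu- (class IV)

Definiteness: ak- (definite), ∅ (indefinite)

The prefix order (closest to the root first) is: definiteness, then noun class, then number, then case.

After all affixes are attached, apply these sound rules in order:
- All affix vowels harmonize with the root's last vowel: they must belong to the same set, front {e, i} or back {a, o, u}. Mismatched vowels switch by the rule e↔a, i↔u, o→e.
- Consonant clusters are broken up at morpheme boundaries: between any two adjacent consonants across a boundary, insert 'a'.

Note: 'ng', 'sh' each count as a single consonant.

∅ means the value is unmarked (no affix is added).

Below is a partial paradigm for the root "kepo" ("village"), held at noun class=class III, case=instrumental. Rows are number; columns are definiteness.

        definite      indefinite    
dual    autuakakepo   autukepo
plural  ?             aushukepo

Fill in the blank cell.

aushuakakepo

Attach definiteness definite ak- → akkepo.
Attach noun class class III i- → iakkepo.
Attach number plural ush- → ushiakkepo.
Attach case instrumental a- (before vowel 'u') → aushiakkepo.
Apply vowel harmony: aushiakkepo → aushuakkepo.
Apply epenthesis: aushuakkepo → aushuakakepo.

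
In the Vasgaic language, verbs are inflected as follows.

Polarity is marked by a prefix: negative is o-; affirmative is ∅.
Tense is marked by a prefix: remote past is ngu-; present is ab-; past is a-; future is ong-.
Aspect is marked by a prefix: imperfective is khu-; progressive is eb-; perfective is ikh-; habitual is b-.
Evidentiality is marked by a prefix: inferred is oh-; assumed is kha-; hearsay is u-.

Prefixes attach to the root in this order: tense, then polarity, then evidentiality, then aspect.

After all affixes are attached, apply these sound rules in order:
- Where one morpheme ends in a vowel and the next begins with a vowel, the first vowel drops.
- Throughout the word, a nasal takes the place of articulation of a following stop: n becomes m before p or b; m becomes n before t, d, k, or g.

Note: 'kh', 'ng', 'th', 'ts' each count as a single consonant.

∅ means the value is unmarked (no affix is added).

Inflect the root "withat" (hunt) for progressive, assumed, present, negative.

Attach tense present ab- → abwithat.
Attach polarity negative o- → oabwithat.
Attach evidentiality assumed kha- → khaoabwithat.
Attach aspect progressive eb- → ebkhaoabwithat.
Apply vowel deletion: ebkhaoabwithat → ebkhabwithat.
Nasal assimilation: no change.

ebkhabwithat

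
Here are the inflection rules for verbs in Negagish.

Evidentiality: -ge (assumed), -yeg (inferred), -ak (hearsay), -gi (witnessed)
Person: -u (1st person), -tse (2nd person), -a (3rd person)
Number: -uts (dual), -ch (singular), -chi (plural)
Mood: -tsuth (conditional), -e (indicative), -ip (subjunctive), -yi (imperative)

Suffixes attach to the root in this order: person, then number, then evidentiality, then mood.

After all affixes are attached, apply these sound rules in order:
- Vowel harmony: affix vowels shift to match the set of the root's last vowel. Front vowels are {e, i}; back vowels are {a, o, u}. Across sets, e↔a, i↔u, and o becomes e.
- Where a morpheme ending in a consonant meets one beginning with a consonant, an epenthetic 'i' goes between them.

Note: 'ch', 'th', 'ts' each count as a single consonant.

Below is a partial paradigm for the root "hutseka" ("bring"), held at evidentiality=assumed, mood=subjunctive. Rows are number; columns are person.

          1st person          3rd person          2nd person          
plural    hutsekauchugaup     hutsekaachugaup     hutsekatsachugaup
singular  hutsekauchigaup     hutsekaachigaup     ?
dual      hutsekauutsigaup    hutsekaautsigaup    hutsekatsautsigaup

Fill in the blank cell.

Attach person 2nd person -tse → hutsekatse.
Attach number singular -ch → hutsekatsech.
Attach evidentiality assumed -ge → hutsekatsechge.
Attach mood subjunctive -ip → hutsekatsechgeip.
Apply vowel harmony: hutsekatsechgeip → hutsekatsachgaup.
Apply epenthesis: hutsekatsachgaup → hutsekatsachigaup.

hutsekatsachigaup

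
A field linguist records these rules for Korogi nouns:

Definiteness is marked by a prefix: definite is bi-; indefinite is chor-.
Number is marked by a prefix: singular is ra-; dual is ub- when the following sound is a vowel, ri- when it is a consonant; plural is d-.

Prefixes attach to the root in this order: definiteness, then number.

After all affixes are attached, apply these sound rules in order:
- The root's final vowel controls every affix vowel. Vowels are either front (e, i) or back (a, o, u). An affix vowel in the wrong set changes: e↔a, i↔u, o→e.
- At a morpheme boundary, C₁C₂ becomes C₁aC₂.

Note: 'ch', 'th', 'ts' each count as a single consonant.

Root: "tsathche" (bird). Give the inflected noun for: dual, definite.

ribitsathche

Attach definiteness definite bi- → bitsathche.
Attach number dual ri- (before consonant 'b') → ribitsathche.
Vowel harmony: no change.
Epenthesis: no change.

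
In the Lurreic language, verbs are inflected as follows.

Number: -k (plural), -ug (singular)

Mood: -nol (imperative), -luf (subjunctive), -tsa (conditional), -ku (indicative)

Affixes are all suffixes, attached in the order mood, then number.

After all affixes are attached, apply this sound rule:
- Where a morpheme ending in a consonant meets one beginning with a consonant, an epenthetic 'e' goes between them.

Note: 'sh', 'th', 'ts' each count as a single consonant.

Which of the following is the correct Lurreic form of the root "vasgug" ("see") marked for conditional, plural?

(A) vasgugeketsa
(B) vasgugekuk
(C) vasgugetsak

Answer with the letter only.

C

Attach mood conditional -tsa → vasgugtsa.
Attach number plural -k → vasgugtsak.
Apply epenthesis: vasgugtsak → vasgugetsak.
So the correct form is vasgugetsak, option (C).
(B) vasgugekuk is wrong: it uses indicative instead of conditional for mood.
(A) vasgugeketsa is wrong: it has the affixes in the wrong order.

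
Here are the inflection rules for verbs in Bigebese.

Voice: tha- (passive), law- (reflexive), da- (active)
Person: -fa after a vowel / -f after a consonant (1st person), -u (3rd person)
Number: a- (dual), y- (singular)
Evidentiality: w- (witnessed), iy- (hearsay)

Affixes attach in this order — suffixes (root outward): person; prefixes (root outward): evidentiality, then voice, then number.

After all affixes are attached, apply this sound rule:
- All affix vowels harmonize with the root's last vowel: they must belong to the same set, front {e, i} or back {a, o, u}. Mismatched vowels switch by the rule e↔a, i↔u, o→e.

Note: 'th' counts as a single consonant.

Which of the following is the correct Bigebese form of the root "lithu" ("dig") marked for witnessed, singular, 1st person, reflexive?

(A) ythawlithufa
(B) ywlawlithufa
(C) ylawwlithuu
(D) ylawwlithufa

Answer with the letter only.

D

Attach evidentiality witnessed w- → wlithu.
Attach voice reflexive law- → lawwlithu.
Attach person 1st person -fa (after vowel 'u') → lawwlithufa.
Attach number singular y- → ylawwlithufa.
Vowel harmony: no change.
So the correct form is ylawwlithufa, option (D).
(B) ywlawlithufa is wrong: it has the affixes in the wrong order.
(A) ythawlithufa is wrong: it uses passive instead of reflexive for voice.
(C) ylawwlithuu is wrong: it uses 3rd person instead of 1st person for person.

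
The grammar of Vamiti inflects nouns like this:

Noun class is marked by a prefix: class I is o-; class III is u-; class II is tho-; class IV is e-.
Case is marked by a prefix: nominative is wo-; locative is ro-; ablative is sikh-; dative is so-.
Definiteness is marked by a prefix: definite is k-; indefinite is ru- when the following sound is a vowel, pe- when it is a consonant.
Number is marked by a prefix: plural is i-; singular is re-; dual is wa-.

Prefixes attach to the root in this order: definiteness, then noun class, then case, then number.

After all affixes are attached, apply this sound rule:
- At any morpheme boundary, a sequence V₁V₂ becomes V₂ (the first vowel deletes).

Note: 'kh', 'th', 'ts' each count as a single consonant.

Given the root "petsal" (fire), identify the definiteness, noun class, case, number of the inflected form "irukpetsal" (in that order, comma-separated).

Segment: i-ro-u-k-petsal.
definiteness: k- → definite.
noun class: u- → class III.
case: ro- → locative.
number: i- → plural.

definite, class III, locative, plural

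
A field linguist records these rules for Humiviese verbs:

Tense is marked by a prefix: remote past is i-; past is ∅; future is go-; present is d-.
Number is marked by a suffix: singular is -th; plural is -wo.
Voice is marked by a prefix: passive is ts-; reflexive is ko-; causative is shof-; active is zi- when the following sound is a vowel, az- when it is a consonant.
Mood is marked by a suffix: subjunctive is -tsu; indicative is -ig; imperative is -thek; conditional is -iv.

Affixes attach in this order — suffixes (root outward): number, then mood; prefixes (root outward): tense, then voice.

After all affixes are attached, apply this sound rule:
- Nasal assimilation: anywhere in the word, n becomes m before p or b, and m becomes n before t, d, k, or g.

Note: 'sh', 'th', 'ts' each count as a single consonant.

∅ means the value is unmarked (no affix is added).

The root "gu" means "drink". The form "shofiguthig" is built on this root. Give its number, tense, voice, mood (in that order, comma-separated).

singular, remote past, causative, indicative

Segment: shof-i-gu-th-ig.
number: -th → singular.
tense: i- → remote past.
voice: shof- → causative.
mood: -ig → indicative.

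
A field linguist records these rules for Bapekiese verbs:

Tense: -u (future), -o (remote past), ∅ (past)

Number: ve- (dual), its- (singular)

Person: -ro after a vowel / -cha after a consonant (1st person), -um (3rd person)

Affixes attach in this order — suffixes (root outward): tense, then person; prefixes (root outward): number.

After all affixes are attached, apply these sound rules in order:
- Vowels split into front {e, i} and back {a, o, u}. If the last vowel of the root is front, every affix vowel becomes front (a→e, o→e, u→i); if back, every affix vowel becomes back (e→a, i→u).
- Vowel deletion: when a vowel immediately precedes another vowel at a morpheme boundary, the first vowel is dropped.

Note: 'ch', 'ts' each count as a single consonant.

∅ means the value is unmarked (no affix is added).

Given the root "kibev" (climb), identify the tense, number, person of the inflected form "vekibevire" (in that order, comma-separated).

future, dual, 1st person

Segment: ve-kibev-u-ro.
tense: -u → future.
number: ve- → dual.
person: -ro/cha → 1st person.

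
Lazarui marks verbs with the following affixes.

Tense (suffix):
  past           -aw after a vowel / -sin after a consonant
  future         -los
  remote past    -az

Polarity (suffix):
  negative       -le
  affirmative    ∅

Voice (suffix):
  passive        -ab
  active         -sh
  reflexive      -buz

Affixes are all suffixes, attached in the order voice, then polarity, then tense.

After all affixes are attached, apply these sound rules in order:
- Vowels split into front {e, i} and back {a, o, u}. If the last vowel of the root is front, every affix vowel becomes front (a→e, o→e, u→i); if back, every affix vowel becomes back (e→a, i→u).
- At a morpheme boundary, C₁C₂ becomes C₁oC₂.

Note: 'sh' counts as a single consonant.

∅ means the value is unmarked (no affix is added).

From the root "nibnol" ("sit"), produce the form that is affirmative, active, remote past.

nibnoloshaz

Attach voice active -sh → nibnolsh.
polarity = affirmative: zero marking, form stays nibnolsh.
Attach tense remote past -az → nibnolshaz.
Vowel harmony: no change.
Apply epenthesis: nibnolshaz → nibnoloshaz.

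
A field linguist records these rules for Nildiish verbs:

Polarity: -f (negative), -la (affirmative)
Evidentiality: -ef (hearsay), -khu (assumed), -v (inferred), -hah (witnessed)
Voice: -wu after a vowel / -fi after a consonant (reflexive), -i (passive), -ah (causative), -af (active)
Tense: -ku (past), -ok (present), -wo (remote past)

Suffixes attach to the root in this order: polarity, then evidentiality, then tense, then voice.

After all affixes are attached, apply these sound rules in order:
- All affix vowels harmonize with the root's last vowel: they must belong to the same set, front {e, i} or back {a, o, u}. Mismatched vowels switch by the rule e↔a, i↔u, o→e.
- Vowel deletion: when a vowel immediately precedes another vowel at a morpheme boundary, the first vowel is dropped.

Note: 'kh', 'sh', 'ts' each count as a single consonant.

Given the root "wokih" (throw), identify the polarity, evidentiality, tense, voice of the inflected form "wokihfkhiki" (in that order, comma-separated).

Segment: wokih-f-khu-ku-i.
polarity: -f → negative.
evidentiality: -khu → assumed.
tense: -ku → past.
voice: -i → passive.

negative, assumed, past, passive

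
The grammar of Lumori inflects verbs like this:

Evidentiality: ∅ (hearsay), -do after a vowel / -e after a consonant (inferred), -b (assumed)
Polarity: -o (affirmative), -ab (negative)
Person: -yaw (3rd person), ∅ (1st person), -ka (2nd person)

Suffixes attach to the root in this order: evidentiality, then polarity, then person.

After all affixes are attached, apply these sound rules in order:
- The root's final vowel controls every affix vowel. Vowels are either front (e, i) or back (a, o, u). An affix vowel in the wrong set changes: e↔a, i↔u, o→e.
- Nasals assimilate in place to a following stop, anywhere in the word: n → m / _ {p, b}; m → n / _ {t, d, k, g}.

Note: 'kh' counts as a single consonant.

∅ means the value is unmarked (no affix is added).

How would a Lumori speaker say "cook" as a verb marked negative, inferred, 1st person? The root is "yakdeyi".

yakdeyideeb

Attach evidentiality inferred -do (after vowel 'i') → yakdeyido.
Attach polarity negative -ab → yakdeyidoab.
person = 1st person: zero marking, form stays yakdeyidoab.
Apply vowel harmony: yakdeyidoab → yakdeyideeb.
Nasal assimilation: no change.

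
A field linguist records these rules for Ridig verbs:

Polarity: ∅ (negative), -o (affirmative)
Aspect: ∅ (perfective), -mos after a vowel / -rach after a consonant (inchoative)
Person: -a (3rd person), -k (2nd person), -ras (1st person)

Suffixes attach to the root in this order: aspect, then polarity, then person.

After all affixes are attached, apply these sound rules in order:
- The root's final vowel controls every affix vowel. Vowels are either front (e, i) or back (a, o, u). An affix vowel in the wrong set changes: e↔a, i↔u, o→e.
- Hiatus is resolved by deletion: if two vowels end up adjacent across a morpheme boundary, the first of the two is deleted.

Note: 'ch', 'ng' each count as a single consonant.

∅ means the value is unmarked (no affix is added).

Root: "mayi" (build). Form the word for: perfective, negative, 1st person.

aspect = perfective: zero marking, form stays mayi.
polarity = negative: zero marking, form stays mayi.
Attach person 1st person -ras → mayiras.
Apply vowel harmony: mayiras → mayires.
Vowel deletion: no change.

mayires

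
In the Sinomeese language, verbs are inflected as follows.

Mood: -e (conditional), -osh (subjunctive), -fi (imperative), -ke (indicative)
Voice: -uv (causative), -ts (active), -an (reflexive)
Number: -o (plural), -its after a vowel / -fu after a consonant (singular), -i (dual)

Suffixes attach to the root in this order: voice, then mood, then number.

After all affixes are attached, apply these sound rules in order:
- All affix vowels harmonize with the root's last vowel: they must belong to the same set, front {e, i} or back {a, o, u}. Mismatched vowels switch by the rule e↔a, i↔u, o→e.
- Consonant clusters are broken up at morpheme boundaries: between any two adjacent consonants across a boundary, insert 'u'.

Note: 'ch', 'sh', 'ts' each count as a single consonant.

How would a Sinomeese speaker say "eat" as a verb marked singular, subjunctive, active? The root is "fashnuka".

Attach voice active -ts → fashnukats.
Attach mood subjunctive -osh → fashnukatsosh.
Attach number singular -fu (after consonant 'sh') → fashnukatsoshfu.
Vowel harmony: no change.
Apply epenthesis: fashnukatsoshfu → fashnukatsoshufu.

fashnukatsoshufu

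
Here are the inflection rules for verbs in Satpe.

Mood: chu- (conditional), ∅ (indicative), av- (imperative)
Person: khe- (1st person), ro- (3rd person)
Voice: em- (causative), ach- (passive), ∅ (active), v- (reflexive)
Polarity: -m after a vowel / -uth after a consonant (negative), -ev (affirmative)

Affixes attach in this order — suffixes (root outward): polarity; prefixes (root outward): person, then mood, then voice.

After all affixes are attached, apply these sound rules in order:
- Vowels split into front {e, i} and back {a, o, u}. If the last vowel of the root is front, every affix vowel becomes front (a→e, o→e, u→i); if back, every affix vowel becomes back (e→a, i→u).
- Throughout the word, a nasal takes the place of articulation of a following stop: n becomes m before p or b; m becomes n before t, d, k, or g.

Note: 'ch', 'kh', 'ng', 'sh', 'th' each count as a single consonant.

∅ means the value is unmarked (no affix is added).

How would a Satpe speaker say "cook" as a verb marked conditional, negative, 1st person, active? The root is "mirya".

Attach person 1st person khe- → khemirya.
Attach mood conditional chu- → chukhemirya.
voice = active: zero marking, form stays chukhemirya.
Attach polarity negative -m (after vowel 'a') → chukhemiryam.
Apply vowel harmony: chukhemiryam → chukhamiryam.
Nasal assimilation: no change.

chukhamiryam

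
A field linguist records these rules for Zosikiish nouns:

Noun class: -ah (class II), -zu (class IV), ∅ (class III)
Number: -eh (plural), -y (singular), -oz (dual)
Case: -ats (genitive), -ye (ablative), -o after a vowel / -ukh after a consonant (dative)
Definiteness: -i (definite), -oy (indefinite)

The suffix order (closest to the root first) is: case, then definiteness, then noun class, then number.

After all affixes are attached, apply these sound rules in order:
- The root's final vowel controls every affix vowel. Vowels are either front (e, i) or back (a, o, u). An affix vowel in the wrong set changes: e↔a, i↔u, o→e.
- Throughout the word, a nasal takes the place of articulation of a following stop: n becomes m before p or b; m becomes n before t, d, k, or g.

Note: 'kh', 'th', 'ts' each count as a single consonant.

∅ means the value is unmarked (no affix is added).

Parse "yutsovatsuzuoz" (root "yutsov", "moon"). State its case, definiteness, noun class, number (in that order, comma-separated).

genitive, definite, class IV, dual

Segment: yutsov-ats-i-zu-oz.
case: -ats → genitive.
definiteness: -i → definite.
noun class: -zu → class IV.
number: -oz → dual.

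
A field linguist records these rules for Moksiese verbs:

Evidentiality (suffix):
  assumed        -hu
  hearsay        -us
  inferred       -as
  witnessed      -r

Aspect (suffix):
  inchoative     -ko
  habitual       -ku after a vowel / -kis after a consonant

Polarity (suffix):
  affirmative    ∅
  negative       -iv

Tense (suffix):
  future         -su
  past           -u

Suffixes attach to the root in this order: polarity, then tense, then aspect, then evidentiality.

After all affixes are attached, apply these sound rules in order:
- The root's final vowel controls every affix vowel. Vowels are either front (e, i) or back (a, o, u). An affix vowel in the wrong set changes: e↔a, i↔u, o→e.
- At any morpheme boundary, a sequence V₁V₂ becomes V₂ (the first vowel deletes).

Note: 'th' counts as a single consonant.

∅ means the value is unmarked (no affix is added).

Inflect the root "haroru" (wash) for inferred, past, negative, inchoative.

haroruvukas

Attach polarity negative -iv → haroruiv.
Attach tense past -u → haroruivu.
Attach aspect inchoative -ko → haroruivuko.
Attach evidentiality inferred -as → haroruivukoas.
Apply vowel harmony: haroruivukoas → haroruuvukoas.
Apply vowel deletion: haroruuvukoas → haroruvukas.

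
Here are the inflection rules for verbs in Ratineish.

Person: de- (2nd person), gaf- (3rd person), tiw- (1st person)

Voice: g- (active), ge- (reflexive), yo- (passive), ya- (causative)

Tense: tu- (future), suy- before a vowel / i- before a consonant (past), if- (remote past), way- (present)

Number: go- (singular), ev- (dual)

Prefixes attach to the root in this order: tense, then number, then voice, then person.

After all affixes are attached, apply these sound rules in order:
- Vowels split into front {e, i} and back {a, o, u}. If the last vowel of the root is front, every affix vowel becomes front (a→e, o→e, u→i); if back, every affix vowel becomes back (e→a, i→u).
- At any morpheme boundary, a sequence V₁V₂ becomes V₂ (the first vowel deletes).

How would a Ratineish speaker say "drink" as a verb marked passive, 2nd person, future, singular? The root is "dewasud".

dayogotudewasud

Attach tense future tu- → tudewasud.
Attach number singular go- → gotudewasud.
Attach voice passive yo- → yogotudewasud.
Attach person 2nd person de- → deyogotudewasud.
Apply vowel harmony: deyogotudewasud → dayogotudewasud.
Vowel deletion: no change.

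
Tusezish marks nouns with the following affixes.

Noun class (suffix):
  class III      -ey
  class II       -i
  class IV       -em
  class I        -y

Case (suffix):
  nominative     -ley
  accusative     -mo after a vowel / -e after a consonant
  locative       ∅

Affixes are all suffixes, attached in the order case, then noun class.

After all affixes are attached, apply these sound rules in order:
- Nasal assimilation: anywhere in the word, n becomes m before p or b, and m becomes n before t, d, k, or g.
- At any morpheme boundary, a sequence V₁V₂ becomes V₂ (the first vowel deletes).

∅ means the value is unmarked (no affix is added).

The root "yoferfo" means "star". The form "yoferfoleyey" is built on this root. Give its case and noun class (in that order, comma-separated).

Segment: yoferfo-ley-ey.
case: -ley → nominative.
noun class: -ey → class III.

nominative, class III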